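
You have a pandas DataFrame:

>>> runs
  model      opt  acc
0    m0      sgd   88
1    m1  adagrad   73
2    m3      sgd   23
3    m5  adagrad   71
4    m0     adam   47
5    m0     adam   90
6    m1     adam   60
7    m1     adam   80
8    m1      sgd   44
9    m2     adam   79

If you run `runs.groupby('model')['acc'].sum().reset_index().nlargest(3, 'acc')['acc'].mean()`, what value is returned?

group by model, sum of acc:
model
m0    225
m1    257
m2     79
m3     23
m5     71
Name: acc, dtype: int64
reset_index():
  model  acc
0    m0  225
1    m1  257
2    m2   79
3    m3   23
4    m5   71
take 3 rows with largest acc:
  model  acc
1    m1  257
0    m0  225
2    m2   79
Then the mean of column 'acc': 187.0

187.0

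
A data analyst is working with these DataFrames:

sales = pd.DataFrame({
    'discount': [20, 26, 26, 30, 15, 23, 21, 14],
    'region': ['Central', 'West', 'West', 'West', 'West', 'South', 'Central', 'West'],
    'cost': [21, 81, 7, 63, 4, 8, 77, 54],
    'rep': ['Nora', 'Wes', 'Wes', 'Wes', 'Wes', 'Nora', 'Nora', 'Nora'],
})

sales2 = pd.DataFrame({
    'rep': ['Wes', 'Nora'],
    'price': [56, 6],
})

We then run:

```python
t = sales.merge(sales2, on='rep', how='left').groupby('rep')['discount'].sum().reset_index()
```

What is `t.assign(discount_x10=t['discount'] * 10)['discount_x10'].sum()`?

merge on 'rep' (how='left') → 8 rows:
   discount   region  cost   rep  price
0        20  Central    21  Nora      6
1        26     West    81   Wes     56
2        26     West     7   Wes     56
3        30     West    63   Wes     56
4        15     West     4   Wes     56
5        23    South     8  Nora      6
6        21  Central    77  Nora      6
7        14     West    54  Nora      6
group by rep, sum of discount:
rep
Nora    78
Wes     97
Name: discount, dtype: int64
reset_index():
    rep  discount
0  Nora        78
1   Wes        97
add column discount_x10 = t['discount'] * 10:
    rep  discount  discount_x10
0  Nora        78           780
1   Wes        97           970
The sum of column 'discount_x10' is 1750.

1750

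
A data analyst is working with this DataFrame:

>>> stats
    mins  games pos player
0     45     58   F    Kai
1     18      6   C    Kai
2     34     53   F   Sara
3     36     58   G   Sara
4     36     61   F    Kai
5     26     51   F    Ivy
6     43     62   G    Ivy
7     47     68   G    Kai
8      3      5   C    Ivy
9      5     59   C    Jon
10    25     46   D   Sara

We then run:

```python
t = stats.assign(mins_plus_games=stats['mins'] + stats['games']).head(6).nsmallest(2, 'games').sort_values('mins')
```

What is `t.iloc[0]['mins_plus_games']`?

add column mins_plus_games = stats['mins'] + stats['games']:
    mins  games pos player  mins_plus_games
0     45     58   F    Kai              103
1     18      6   C    Kai               24
2     34     53   F   Sara               87
3     36     58   G   Sara               94
4     36     61   F    Kai               97
5     26     51   F    Ivy               77
6     43     62   G    Ivy              105
7     47     68   G    Kai              115
8      3      5   C    Ivy                8
9      5     59   C    Jon               64
10    25     46   D   Sara               71
take first 6 rows:
   mins  games pos player  mins_plus_games
0    45     58   F    Kai              103
1    18      6   C    Kai               24
2    34     53   F   Sara               87
3    36     58   G   Sara               94
4    36     61   F    Kai               97
5    26     51   F    Ivy               77
take 2 rows with smallest games:
   mins  games pos player  mins_plus_games
1    18      6   C    Kai               24
5    26     51   F    Ivy               77
sort by mins:
   mins  games pos player  mins_plus_games
1    18      6   C    Kai               24
5    26     51   F    Ivy               77
Reading off the value at position 0, column 'mins_plus_games', we get 24.

24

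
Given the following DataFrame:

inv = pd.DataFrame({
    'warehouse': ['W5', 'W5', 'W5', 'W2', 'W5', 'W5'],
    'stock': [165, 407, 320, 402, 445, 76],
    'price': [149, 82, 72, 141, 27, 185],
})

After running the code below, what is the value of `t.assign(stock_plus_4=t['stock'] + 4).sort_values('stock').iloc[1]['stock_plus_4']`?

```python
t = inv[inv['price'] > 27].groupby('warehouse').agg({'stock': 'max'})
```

filter rows where price > 27:
  warehouse  stock  price
0        W5    165    149
1        W5    407     82
2        W5    320     72
3        W2    402    141
5        W5     76    185
group by warehouse, max of stock:
           stock
warehouse       
W2           402
W5           407
add column stock_plus_4 = t['stock'] + 4:
           stock  stock_plus_4
warehouse                     
W2           402           406
W5           407           411
sort by stock:
           stock  stock_plus_4
warehouse                     
W2           402           406
W5           407           411
So iloc[1]['stock_plus_4'] = 411.

411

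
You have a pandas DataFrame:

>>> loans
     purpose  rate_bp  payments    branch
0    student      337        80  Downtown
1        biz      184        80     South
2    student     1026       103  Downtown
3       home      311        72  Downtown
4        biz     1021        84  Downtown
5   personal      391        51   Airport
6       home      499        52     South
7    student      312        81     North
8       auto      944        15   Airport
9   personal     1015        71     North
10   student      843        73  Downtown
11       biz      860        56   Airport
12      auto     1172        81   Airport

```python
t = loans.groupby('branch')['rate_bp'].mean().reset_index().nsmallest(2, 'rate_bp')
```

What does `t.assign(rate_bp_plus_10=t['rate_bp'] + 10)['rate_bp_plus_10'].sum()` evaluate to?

group by branch, mean of rate_bp:
branch
Airport     841.75
Downtown    707.60
North       663.50
South       341.50
Name: rate_bp, dtype: float64
reset_index():
     branch  rate_bp
0   Airport   841.75
1  Downtown   707.60
2     North   663.50
3     South   341.50
take 2 rows with smallest rate_bp:
  branch  rate_bp
3  South    341.5
2  North    663.5
add column rate_bp_plus_10 = t['rate_bp'] + 10:
  branch  rate_bp  rate_bp_plus_10
3  South    341.5            351.5
2  North    663.5            673.5
Taking the sum of column 'rate_bp_plus_10' gives 1025.0.

1025.0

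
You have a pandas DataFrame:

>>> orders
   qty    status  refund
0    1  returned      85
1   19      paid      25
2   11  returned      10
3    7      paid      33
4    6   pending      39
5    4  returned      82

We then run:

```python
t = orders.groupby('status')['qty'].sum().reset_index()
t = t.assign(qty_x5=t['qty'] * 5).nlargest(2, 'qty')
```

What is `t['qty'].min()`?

16

group by status, sum of qty:
status
paid        26
pending      6
returned    16
Name: qty, dtype: int64
reset_index():
     status  qty
0      paid   26
1   pending    6
2  returned   16
add column qty_x5 = t['qty'] * 5:
     status  qty  qty_x5
0      paid   26     130
1   pending    6      30
2  returned   16      80
take 2 rows with largest qty:
     status  qty  qty_x5
0      paid   26     130
2  returned   16      80
Hence 16.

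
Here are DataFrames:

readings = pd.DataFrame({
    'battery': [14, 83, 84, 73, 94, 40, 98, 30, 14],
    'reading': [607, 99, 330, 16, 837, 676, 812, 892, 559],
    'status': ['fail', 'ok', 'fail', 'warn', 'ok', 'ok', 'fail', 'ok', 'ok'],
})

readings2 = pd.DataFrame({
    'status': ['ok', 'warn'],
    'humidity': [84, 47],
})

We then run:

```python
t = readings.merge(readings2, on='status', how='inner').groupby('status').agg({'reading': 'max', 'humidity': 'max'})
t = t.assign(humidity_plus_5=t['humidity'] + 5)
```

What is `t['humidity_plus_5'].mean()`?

merge on 'status' (how='inner') → 6 rows:
   battery  reading status  humidity
0       83       99     ok        84
1       73       16   warn        47
2       94      837     ok        84
3       40      676     ok        84
4       30      892     ok        84
5       14      559     ok        84
group by status: max(reading), max(humidity):
        reading  humidity
status                   
ok          892        84
warn         16        47
add column humidity_plus_5 = t['humidity'] + 5:
        reading  humidity  humidity_plus_5
status                                    
ok          892        84               89
warn         16        47               52

70.5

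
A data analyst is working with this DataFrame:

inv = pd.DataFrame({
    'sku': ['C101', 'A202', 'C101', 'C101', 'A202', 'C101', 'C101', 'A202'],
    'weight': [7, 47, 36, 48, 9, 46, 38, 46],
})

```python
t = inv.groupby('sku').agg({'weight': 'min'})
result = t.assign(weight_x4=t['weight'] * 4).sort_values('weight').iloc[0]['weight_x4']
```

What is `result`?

group by sku, min of weight:
      weight
sku         
A202       9
C101       7
add column weight_x4 = t['weight'] * 4:
      weight  weight_x4
sku                    
A202       9         36
C101       7         28
sort by weight:
      weight  weight_x4
sku                    
C101       7         28
A202       9         36

28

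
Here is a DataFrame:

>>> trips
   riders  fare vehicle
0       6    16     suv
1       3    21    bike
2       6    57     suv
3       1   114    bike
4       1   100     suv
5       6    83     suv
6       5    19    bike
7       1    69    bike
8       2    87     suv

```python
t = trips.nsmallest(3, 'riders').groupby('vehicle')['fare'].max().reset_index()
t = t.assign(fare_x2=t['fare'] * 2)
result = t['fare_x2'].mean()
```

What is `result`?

214.0

take 3 rows with smallest riders:
   riders  fare vehicle
3       1   114    bike
4       1   100     suv
7       1    69    bike
group by vehicle, max of fare:
vehicle
bike    114
suv     100
Name: fare, dtype: int64
reset_index():
  vehicle  fare
0    bike   114
1     suv   100
add column fare_x2 = t['fare'] * 2:
  vehicle  fare  fare_x2
0    bike   114      228
1     suv   100      200
So mean() = 214.0.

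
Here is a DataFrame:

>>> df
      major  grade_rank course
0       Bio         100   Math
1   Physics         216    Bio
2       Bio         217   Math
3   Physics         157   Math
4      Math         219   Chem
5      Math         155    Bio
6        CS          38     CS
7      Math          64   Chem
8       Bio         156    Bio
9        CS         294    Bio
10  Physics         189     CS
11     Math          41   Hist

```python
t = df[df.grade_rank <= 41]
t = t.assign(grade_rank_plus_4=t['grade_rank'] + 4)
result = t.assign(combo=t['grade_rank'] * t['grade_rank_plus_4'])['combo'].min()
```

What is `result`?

1596

filter rows where grade_rank <= 41:
   major  grade_rank course
6     CS          38     CS
11  Math          41   Hist
add column grade_rank_plus_4 = t['grade_rank'] + 4:
   major  grade_rank course  grade_rank_plus_4
6     CS          38     CS                 42
11  Math          41   Hist                 45
add column combo = t['grade_rank'] * t['grade_rank_plus_4']:
   major  grade_rank course  grade_rank_plus_4  combo
6     CS          38     CS                 42   1596
11  Math          41   Hist                 45   1845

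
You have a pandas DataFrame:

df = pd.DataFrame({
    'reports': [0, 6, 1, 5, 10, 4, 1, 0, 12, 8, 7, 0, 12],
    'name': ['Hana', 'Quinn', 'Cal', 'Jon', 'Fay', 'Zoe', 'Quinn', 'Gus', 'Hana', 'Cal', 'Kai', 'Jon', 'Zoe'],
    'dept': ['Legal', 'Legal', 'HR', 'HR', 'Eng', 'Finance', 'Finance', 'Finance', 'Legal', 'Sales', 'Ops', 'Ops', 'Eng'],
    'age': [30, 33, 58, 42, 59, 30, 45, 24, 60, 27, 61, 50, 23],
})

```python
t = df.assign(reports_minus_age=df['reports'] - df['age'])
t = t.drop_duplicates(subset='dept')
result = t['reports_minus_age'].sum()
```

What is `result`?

add column reports_minus_age = df['reports'] - df['age']:
    reports   name     dept  age  reports_minus_age
0         0   Hana    Legal   30                -30
1         6  Quinn    Legal   33                -27
2         1    Cal       HR   58                -57
3         5    Jon       HR   42                -37
4        10    Fay      Eng   59                -49
5         4    Zoe  Finance   30                -26
6         1  Quinn  Finance   45                -44
7         0    Gus  Finance   24                -24
8        12   Hana    Legal   60                -48
9         8    Cal    Sales   27                -19
10        7    Kai      Ops   61                -54
11        0    Jon      Ops   50                -50
12       12    Zoe      Eng   23                -11
drop duplicate dept (keep=first):
    reports  name     dept  age  reports_minus_age
0         0  Hana    Legal   30                -30
2         1   Cal       HR   58                -57
4        10   Fay      Eng   59                -49
5         4   Zoe  Finance   30                -26
9         8   Cal    Sales   27                -19
10        7   Kai      Ops   61                -54
Reading off the sum of column 'reports_minus_age', we get -235.

-235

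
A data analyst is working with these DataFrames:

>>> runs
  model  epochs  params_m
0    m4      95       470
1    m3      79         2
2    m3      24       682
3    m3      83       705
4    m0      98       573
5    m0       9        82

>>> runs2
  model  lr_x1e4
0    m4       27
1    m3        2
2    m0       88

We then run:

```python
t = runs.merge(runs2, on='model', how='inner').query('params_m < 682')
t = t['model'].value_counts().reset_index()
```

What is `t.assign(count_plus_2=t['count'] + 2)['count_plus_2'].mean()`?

merge on 'model' (how='inner') → 6 rows:
  model  epochs  params_m  lr_x1e4
0    m4      95       470       27
1    m3      79         2        2
2    m3      24       682        2
3    m3      83       705        2
4    m0      98       573       88
5    m0       9        82       88
filter rows where params_m < 682:
  model  epochs  params_m  lr_x1e4
0    m4      95       470       27
1    m3      79         2        2
4    m0      98       573       88
5    m0       9        82       88
value_counts of model:
model
m0    2
m4    1
m3    1
Name: count, dtype: int64
reset_index():
  model  count
0    m0      2
1    m4      1
2    m3      1
add column count_plus_2 = t['count'] + 2:
  model  count  count_plus_2
0    m0      2             4
1    m4      1             3
2    m3      1             3
The mean of column 'count_plus_2' is 3.33333333333.

3.33333333333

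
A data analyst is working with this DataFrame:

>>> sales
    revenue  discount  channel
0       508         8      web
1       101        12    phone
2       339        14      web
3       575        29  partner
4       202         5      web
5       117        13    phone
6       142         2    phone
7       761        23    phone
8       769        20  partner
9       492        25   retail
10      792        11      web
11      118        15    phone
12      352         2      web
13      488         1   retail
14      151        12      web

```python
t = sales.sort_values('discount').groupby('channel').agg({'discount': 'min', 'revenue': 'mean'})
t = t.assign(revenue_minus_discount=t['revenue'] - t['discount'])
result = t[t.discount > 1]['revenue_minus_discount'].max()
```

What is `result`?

sort by discount:
    revenue  discount  channel
13      488         1   retail
6       142         2    phone
12      352         2      web
4       202         5      web
0       508         8      web
10      792        11      web
1       101        12    phone
14      151        12      web
5       117        13    phone
2       339        14      web
11      118        15    phone
8       769        20  partner
7       761        23    phone
9       492        25   retail
3       575        29  partner
group by channel: min(discount), mean(revenue):
         discount     revenue
channel                      
partner        20  672.000000
phone           2  247.800000
retail          1  490.000000
web             2  390.666667
add column revenue_minus_discount = t['revenue'] - t['discount']:
         discount     revenue  revenue_minus_discount
channel                                              
partner        20  672.000000              652.000000
phone           2  247.800000              245.800000
retail          1  490.000000              489.000000
web             2  390.666667              388.666667
filter rows where discount > 1:
         discount     revenue  revenue_minus_discount
channel                                              
partner        20  672.000000              652.000000
phone           2  247.800000              245.800000
web             2  390.666667              388.666667
Taking the max of column 'revenue_minus_discount' gives 652.0.

652.0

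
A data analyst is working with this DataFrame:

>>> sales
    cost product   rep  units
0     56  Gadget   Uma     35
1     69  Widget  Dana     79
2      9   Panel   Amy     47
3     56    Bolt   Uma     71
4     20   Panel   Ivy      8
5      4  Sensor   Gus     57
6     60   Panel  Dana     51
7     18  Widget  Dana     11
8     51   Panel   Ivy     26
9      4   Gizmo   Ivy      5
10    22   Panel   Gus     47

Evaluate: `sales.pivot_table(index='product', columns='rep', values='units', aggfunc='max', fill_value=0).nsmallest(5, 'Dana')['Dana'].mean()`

10.2

pivot: rows=product, cols=rep, max(units):
rep      Amy  Dana  Gus  Ivy  Uma
product                          
Bolt       0     0    0    0   71
Gadget     0     0    0    0   35
Gizmo      0     0    0    5    0
Panel     47    51   47   26    0
Sensor     0     0   57    0    0
Widget     0    79    0    0    0
take 5 rows with smallest Dana:
rep      Amy  Dana  Gus  Ivy  Uma
product                          
Bolt       0     0    0    0   71
Gadget     0     0    0    0   35
Gizmo      0     0    0    5    0
Sensor     0     0   57    0    0
Panel     47    51   47   26    0
Finally, mean of column 'Dana' = 10.2.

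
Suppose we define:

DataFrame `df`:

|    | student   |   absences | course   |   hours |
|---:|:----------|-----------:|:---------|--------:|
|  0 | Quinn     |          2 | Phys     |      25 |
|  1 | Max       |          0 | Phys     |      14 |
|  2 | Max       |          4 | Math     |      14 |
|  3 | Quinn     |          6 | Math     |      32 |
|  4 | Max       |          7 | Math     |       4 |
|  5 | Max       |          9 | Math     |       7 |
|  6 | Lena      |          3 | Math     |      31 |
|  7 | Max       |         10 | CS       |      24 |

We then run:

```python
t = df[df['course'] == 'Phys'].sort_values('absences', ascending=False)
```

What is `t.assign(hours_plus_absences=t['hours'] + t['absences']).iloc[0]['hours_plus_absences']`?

filter rows where course == 'Phys':
  student  absences course  hours
0   Quinn         2   Phys     25
1     Max         0   Phys     14
sort by absences descending:
  student  absences course  hours
0   Quinn         2   Phys     25
1     Max         0   Phys     14
add column hours_plus_absences = t['hours'] + t['absences']:
  student  absences course  hours  hours_plus_absences
0   Quinn         2   Phys     25                   27
1     Max         0   Phys     14                   14
Reading off the value at position 0, column 'hours_plus_absences', we get 27.

27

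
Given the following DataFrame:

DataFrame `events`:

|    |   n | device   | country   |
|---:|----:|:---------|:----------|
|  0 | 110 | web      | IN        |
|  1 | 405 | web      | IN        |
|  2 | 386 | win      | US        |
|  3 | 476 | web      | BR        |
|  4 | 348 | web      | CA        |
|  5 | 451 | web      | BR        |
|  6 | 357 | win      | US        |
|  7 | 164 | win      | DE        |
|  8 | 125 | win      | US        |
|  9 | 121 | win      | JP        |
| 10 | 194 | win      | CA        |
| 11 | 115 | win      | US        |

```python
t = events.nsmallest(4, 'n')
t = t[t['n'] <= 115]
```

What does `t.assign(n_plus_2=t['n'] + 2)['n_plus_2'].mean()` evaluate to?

114.5

take 4 rows with smallest n:
      n device country
0   110    web      IN
11  115    win      US
9   121    win      JP
8   125    win      US
filter rows where n <= 115:
      n device country
0   110    web      IN
11  115    win      US
add column n_plus_2 = t['n'] + 2:
      n device country  n_plus_2
0   110    web      IN       112
11  115    win      US       117
Hence 114.5.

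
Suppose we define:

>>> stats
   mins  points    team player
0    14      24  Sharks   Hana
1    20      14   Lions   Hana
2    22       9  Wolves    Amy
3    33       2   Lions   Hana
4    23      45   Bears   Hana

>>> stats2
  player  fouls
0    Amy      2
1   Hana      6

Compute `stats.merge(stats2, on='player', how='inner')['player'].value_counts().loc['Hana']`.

merge on 'player' (how='inner') → 5 rows:
   mins  points    team player  fouls
0    14      24  Sharks   Hana      6
1    20      14   Lions   Hana      6
2    22       9  Wolves    Amy      2
3    33       2   Lions   Hana      6
4    23      45   Bears   Hana      6
value_counts of player:
player
Hana    4
Amy     1
Name: count, dtype: int64
Taking the value at index 'Hana' gives 4.

4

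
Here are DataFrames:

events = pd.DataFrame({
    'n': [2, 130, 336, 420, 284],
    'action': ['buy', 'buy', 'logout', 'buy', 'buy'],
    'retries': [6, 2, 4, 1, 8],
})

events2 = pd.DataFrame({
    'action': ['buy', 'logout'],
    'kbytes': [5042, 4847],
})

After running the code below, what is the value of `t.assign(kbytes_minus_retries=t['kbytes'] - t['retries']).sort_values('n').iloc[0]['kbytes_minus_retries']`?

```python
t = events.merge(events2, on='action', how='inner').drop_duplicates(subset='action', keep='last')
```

merge on 'action' (how='inner') → 5 rows:
     n  action  retries  kbytes
0    2     buy        6    5042
1  130     buy        2    5042
2  336  logout        4    4847
3  420     buy        1    5042
4  284     buy        8    5042
drop duplicate action (keep=last):
     n  action  retries  kbytes
2  336  logout        4    4847
4  284     buy        8    5042
add column kbytes_minus_retries = t['kbytes'] - t['retries']:
     n  action  retries  kbytes  kbytes_minus_retries
2  336  logout        4    4847                  4843
4  284     buy        8    5042                  5034
sort by n:
     n  action  retries  kbytes  kbytes_minus_retries
4  284     buy        8    5042                  5034
2  336  logout        4    4847                  4843
Then the value at position 0, column 'kbytes_minus_retries': 5034

5034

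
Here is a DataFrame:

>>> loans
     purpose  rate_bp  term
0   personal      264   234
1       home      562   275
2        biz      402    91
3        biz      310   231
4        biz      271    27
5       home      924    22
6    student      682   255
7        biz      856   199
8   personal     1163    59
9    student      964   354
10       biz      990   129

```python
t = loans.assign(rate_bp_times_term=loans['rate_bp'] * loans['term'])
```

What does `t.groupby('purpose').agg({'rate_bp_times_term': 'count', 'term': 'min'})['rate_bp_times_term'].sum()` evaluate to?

add column rate_bp_times_term = loans['rate_bp'] * loans['term']:
     purpose  rate_bp  term  rate_bp_times_term
0   personal      264   234               61776
1       home      562   275              154550
2        biz      402    91               36582
3        biz      310   231               71610
4        biz      271    27                7317
5       home      924    22               20328
6    student      682   255              173910
7        biz      856   199              170344
8   personal     1163    59               68617
9    student      964   354              341256
10       biz      990   129              127710
group by purpose: count(rate_bp_times_term), min(term):
          rate_bp_times_term  term
purpose                           
biz                        5    27
home                       2    22
personal                   2    59
student                    2   255
sum of column 'rate_bp_times_term' → 11

11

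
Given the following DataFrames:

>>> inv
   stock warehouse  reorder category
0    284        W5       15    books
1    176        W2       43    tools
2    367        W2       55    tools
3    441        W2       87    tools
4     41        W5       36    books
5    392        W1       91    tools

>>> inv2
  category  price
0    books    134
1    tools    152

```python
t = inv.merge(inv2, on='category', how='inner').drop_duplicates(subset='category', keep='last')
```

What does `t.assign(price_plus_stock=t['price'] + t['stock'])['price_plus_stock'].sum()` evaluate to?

719

merge on 'category' (how='inner') → 6 rows:
   stock warehouse  reorder category  price
0    284        W5       15    books    134
1    176        W2       43    tools    152
2    367        W2       55    tools    152
3    441        W2       87    tools    152
4     41        W5       36    books    134
5    392        W1       91    tools    152
drop duplicate category (keep=last):
   stock warehouse  reorder category  price
4     41        W5       36    books    134
5    392        W1       91    tools    152
add column price_plus_stock = t['price'] + t['stock']:
   stock warehouse  reorder category  price  price_plus_stock
4     41        W5       36    books    134               175
5    392        W1       91    tools    152               544
sum of column 'price_plus_stock' → 719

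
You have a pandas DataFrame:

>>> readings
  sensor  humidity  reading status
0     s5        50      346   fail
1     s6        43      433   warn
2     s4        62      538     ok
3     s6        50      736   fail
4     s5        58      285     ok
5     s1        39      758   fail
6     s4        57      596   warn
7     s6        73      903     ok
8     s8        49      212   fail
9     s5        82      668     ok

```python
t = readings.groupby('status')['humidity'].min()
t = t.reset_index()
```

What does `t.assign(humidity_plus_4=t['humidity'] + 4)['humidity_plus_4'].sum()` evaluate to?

group by status, min of humidity:
status
fail    39
ok      58
warn    43
Name: humidity, dtype: int64
reset_index():
  status  humidity
0   fail        39
1     ok        58
2   warn        43
add column humidity_plus_4 = t['humidity'] + 4:
  status  humidity  humidity_plus_4
0   fail        39               43
1     ok        58               62
2   warn        43               47
sum of column 'humidity_plus_4' → 152

152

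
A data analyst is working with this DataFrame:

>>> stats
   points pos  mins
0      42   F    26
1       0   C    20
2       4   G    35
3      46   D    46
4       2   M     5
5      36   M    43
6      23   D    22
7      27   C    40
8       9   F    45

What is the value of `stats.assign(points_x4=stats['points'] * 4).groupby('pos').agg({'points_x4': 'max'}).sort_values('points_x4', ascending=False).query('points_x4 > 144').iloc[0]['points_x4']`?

184

add column points_x4 = stats['points'] * 4:
   points pos  mins  points_x4
0      42   F    26        168
1       0   C    20          0
2       4   G    35         16
3      46   D    46        184
4       2   M     5          8
5      36   M    43        144
6      23   D    22         92
7      27   C    40        108
8       9   F    45         36
group by pos, max of points_x4:
     points_x4
pos           
C          108
D          184
F          168
G           16
M          144
sort by points_x4 descending:
     points_x4
pos           
D          184
F          168
M          144
C          108
G           16
filter rows where points_x4 > 144:
     points_x4
pos           
D          184
F          168
Finally, value at position 0, column 'points_x4' = 184.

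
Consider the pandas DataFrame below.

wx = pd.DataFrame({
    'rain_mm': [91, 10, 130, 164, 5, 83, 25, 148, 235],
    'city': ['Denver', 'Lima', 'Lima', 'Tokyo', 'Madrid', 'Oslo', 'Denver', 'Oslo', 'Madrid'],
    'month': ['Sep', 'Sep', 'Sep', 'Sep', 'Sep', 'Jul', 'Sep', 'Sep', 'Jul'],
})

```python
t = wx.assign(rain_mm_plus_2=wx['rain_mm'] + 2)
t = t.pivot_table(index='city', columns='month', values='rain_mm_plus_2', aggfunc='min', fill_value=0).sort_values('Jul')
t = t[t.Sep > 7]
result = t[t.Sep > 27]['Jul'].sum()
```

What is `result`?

85

add column rain_mm_plus_2 = wx['rain_mm'] + 2:
   rain_mm    city month  rain_mm_plus_2
0       91  Denver   Sep              93
1       10    Lima   Sep              12
2      130    Lima   Sep             132
3      164   Tokyo   Sep             166
4        5  Madrid   Sep               7
5       83    Oslo   Jul              85
6       25  Denver   Sep              27
7      148    Oslo   Sep             150
8      235  Madrid   Jul             237
pivot: rows=city, cols=month, min(rain_mm_plus_2):
month   Jul  Sep
city            
Denver    0   27
Lima      0   12
Madrid  237    7
Oslo     85  150
Tokyo     0  166
sort by Jul:
month   Jul  Sep
city            
Denver    0   27
Lima      0   12
Tokyo     0  166
Oslo     85  150
Madrid  237    7
filter rows where Sep > 7:
month   Jul  Sep
city            
Denver    0   27
Lima      0   12
Tokyo     0  166
Oslo     85  150
filter rows where Sep > 27:
month  Jul  Sep
city           
Tokyo    0  166
Oslo    85  150
Then the sum of column 'Jul': 85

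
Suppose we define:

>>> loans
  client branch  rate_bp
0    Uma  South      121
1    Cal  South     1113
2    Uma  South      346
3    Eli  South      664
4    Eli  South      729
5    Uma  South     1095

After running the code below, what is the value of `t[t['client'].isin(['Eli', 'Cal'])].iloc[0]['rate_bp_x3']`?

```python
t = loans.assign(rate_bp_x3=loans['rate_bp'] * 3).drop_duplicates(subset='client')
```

3339

add column rate_bp_x3 = loans['rate_bp'] * 3:
  client branch  rate_bp  rate_bp_x3
0    Uma  South      121         363
1    Cal  South     1113        3339
2    Uma  South      346        1038
3    Eli  South      664        1992
4    Eli  South      729        2187
5    Uma  South     1095        3285
drop duplicate client (keep=first):
  client branch  rate_bp  rate_bp_x3
0    Uma  South      121         363
1    Cal  South     1113        3339
3    Eli  South      664        1992
filter rows where client in ['Eli', 'Cal']:
  client branch  rate_bp  rate_bp_x3
1    Cal  South     1113        3339
3    Eli  South      664        1992
Taking the value at position 0, column 'rate_bp_x3' gives 3339.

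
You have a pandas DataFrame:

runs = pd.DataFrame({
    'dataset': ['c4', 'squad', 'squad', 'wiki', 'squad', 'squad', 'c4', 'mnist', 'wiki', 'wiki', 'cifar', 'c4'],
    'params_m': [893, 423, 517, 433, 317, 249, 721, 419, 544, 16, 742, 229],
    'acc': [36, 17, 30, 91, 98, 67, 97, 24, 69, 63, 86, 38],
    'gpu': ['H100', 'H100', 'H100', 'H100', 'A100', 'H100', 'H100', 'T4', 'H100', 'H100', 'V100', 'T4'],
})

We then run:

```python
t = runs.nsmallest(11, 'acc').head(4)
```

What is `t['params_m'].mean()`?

563.0

take 11 rows with smallest acc:
   dataset  params_m  acc   gpu
1    squad       423   17  H100
7    mnist       419   24    T4
2    squad       517   30  H100
0       c4       893   36  H100
11      c4       229   38    T4
9     wiki        16   63  H100
5    squad       249   67  H100
8     wiki       544   69  H100
10   cifar       742   86  V100
3     wiki       433   91  H100
6       c4       721   97  H100
take first 4 rows:
  dataset  params_m  acc   gpu
1   squad       423   17  H100
7   mnist       419   24    T4
2   squad       517   30  H100
0      c4       893   36  H100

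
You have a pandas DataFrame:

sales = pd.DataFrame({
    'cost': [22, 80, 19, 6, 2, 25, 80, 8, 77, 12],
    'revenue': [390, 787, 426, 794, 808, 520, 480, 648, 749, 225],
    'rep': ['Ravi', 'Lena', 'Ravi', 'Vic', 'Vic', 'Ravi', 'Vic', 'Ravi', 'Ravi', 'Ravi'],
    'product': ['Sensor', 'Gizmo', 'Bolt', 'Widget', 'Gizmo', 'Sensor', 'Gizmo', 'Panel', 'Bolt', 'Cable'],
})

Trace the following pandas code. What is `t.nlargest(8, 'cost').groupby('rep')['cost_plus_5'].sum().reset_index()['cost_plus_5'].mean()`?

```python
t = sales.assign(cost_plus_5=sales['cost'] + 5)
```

add column cost_plus_5 = sales['cost'] + 5:
   cost  revenue   rep product  cost_plus_5
0    22      390  Ravi  Sensor           27
1    80      787  Lena   Gizmo           85
2    19      426  Ravi    Bolt           24
3     6      794   Vic  Widget           11
4     2      808   Vic   Gizmo            7
5    25      520  Ravi  Sensor           30
6    80      480   Vic   Gizmo           85
7     8      648  Ravi   Panel           13
8    77      749  Ravi    Bolt           82
9    12      225  Ravi   Cable           17
take 8 rows with largest cost:
   cost  revenue   rep product  cost_plus_5
1    80      787  Lena   Gizmo           85
6    80      480   Vic   Gizmo           85
8    77      749  Ravi    Bolt           82
5    25      520  Ravi  Sensor           30
0    22      390  Ravi  Sensor           27
2    19      426  Ravi    Bolt           24
9    12      225  Ravi   Cable           17
7     8      648  Ravi   Panel           13
group by rep, sum of cost_plus_5:
rep
Lena     85
Ravi    193
Vic      85
Name: cost_plus_5, dtype: int64
reset_index():
    rep  cost_plus_5
0  Lena           85
1  Ravi          193
2   Vic           85
The mean of column 'cost_plus_5' is 121.0.

121.0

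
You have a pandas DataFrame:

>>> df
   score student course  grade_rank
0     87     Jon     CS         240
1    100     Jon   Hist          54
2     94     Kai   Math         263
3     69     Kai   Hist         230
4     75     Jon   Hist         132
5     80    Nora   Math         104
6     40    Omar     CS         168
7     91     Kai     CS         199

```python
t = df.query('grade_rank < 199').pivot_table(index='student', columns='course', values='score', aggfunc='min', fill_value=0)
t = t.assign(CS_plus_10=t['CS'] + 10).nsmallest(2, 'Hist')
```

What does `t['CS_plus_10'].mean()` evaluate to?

filter rows where grade_rank < 199:
   score student course  grade_rank
1    100     Jon   Hist          54
4     75     Jon   Hist         132
5     80    Nora   Math         104
6     40    Omar     CS         168
pivot: rows=student, cols=course, min(score):
course   CS  Hist  Math
student                
Jon       0    75     0
Nora      0     0    80
Omar     40     0     0
add column CS_plus_10 = t['CS'] + 10:
course   CS  Hist  Math  CS_plus_10
student                            
Jon       0    75     0          10
Nora      0     0    80          10
Omar     40     0     0          50
take 2 rows with smallest Hist:
course   CS  Hist  Math  CS_plus_10
student                            
Nora      0     0    80          10
Omar     40     0     0          50
So mean() = 30.0.

30.0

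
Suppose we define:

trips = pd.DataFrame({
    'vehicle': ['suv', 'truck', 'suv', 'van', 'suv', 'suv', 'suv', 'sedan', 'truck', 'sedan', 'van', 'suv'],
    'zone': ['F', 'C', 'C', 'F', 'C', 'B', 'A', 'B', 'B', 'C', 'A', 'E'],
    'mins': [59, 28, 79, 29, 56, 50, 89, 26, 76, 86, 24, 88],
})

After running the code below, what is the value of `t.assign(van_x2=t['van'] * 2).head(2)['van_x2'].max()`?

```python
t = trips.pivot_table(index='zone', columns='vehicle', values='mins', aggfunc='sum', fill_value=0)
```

48

pivot: rows=zone, cols=vehicle, sum(mins):
vehicle  sedan  suv  truck  van
zone                           
A            0   89      0   24
B           26   50     76    0
C           86  135     28    0
E            0   88      0    0
F            0   59      0   29
add column van_x2 = t['van'] * 2:
vehicle  sedan  suv  truck  van  van_x2
zone                                   
A            0   89      0   24      48
B           26   50     76    0       0
C           86  135     28    0       0
E            0   88      0    0       0
F            0   59      0   29      58
take first 2 rows:
vehicle  sedan  suv  truck  van  van_x2
zone                                   
A            0   89      0   24      48
B           26   50     76    0       0
max of column 'van_x2' → 48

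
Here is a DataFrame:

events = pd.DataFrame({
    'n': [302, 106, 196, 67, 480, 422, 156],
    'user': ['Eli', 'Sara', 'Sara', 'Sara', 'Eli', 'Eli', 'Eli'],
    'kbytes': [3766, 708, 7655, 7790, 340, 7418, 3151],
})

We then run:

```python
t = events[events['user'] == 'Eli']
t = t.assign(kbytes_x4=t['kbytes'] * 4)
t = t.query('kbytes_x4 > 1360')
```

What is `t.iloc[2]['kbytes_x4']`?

12604

filter rows where user == 'Eli':
     n user  kbytes
0  302  Eli    3766
4  480  Eli     340
5  422  Eli    7418
6  156  Eli    3151
add column kbytes_x4 = t['kbytes'] * 4:
     n user  kbytes  kbytes_x4
0  302  Eli    3766      15064
4  480  Eli     340       1360
5  422  Eli    7418      29672
6  156  Eli    3151      12604
filter rows where kbytes_x4 > 1360:
     n user  kbytes  kbytes_x4
0  302  Eli    3766      15064
5  422  Eli    7418      29672
6  156  Eli    3151      12604
Reading off the value at position 2, column 'kbytes_x4', we get 12604.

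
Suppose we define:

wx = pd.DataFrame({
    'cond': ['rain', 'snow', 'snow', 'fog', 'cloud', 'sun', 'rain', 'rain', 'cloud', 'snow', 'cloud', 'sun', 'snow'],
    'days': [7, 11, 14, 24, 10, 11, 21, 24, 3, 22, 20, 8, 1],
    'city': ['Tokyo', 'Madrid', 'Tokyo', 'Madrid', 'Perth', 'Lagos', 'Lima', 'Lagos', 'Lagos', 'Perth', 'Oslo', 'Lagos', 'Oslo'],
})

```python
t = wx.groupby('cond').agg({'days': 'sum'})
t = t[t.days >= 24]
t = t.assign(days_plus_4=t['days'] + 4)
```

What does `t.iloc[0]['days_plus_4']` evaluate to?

group by cond, sum of days:
       days
cond       
cloud    33
fog      24
rain     52
snow     48
sun      19
filter rows where days >= 24:
       days
cond       
cloud    33
fog      24
rain     52
snow     48
add column days_plus_4 = t['days'] + 4:
       days  days_plus_4
cond                    
cloud    33           37
fog      24           28
rain     52           56
snow     48           52
Finally, value at position 0, column 'days_plus_4' = 37.

37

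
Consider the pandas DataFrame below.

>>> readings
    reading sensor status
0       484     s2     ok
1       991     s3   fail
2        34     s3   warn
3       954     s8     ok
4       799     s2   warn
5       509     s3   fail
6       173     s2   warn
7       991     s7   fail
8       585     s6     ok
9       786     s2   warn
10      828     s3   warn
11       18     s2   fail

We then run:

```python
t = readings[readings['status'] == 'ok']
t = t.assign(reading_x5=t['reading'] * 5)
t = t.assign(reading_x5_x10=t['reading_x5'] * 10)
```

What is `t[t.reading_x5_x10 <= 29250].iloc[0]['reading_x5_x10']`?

24200

filter rows where status == 'ok':
   reading sensor status
0      484     s2     ok
3      954     s8     ok
8      585     s6     ok
add column reading_x5 = t['reading'] * 5:
   reading sensor status  reading_x5
0      484     s2     ok        2420
3      954     s8     ok        4770
8      585     s6     ok        2925
add column reading_x5_x10 = t['reading_x5'] * 10:
   reading sensor status  reading_x5  reading_x5_x10
0      484     s2     ok        2420           24200
3      954     s8     ok        4770           47700
8      585     s6     ok        2925           29250
filter rows where reading_x5_x10 <= 29250:
   reading sensor status  reading_x5  reading_x5_x10
0      484     s2     ok        2420           24200
8      585     s6     ok        2925           29250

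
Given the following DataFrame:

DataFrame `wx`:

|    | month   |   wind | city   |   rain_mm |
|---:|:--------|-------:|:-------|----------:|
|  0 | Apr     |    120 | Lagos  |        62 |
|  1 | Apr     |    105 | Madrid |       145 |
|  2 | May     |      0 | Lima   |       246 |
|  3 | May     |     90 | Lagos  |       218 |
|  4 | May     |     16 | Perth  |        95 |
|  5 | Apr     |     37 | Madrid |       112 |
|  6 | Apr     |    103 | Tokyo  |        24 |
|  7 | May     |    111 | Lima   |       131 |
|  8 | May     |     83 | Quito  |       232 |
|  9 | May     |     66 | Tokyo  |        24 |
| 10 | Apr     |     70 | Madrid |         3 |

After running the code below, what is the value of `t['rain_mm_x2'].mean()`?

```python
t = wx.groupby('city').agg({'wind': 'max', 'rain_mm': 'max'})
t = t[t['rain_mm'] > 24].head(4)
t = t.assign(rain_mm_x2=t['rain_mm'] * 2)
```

352.0

group by city: max(wind), max(rain_mm):
        wind  rain_mm
city                 
Lagos    120      218
Lima     111      246
Madrid   105      145
Perth     16       95
Quito     83      232
Tokyo    103       24
filter rows where rain_mm > 24:
        wind  rain_mm
city                 
Lagos    120      218
Lima     111      246
Madrid   105      145
Perth     16       95
Quito     83      232
take first 4 rows:
        wind  rain_mm
city                 
Lagos    120      218
Lima     111      246
Madrid   105      145
Perth     16       95
add column rain_mm_x2 = t['rain_mm'] * 2:
        wind  rain_mm  rain_mm_x2
city                             
Lagos    120      218         436
Lima     111      246         492
Madrid   105      145         290
Perth     16       95         190
Finally, mean of column 'rain_mm_x2' = 352.0.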